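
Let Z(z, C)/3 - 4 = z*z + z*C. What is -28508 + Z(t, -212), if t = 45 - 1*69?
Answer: -11504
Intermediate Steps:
t = -24 (t = 45 - 69 = -24)
Z(z, C) = 12 + 3*z² + 3*C*z (Z(z, C) = 12 + 3*(z*z + z*C) = 12 + 3*(z² + C*z) = 12 + (3*z² + 3*C*z) = 12 + 3*z² + 3*C*z)
-28508 + Z(t, -212) = -28508 + (12 + 3*(-24)² + 3*(-212)*(-24)) = -28508 + (12 + 3*576 + 15264) = -28508 + (12 + 1728 + 15264) = -28508 + 17004 = -11504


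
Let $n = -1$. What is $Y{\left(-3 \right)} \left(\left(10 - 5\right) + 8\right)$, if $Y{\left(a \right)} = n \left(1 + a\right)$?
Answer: $26$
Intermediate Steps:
$Y{\left(a \right)} = -1 - a$ ($Y{\left(a \right)} = - (1 + a) = -1 - a$)
$Y{\left(-3 \right)} \left(\left(10 - 5\right) + 8\right) = \left(-1 - -3\right) \left(\left(10 - 5\right) + 8\right) = \left(-1 + 3\right) \left(5 + 8\right) = 2 \cdot 13 = 26$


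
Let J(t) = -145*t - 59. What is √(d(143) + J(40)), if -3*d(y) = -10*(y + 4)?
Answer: I*√5369 ≈ 73.273*I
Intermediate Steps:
J(t) = -59 - 145*t
d(y) = 40/3 + 10*y/3 (d(y) = -(-10)*(y + 4)/3 = -(-10)*(4 + y)/3 = -(-40 - 10*y)/3 = 40/3 + 10*y/3)
√(d(143) + J(40)) = √((40/3 + (10/3)*143) + (-59 - 145*40)) = √((40/3 + 1430/3) + (-59 - 5800)) = √(490 - 5859) = √(-5369) = I*√5369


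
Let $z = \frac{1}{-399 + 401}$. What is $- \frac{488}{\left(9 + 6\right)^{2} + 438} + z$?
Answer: $- \frac{313}{1326} \approx -0.23605$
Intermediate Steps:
$z = \frac{1}{2} \approx 0.5$
$- \frac{488}{\left(9 + 6\right)^{2} + 438} + z = - \frac{488}{\left(9 + 6\right)^{2} + 438} + \frac{1}{2} = - \frac{488}{15^{2} + 438} + \frac{1}{2} = - \frac{488}{225 + 438} + \frac{1}{2} = - \frac{488}{663} + \frac{1}{2} = - \frac{313}{1326}$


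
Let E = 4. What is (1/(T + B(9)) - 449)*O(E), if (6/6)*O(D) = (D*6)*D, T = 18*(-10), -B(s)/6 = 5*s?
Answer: -3232816/75 ≈ -43104.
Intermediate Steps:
B(s) = -30*s
T = -180
O(D) = 6*D² (O(D) = (D*6)*D = (6*D)*D = 6*D²)
(1/(T + B(9)) - 449)*O(E) = (1/(-180 - 30*9) - 449)*(6*4²) = (1/(-180 - 270) - 449)*(6*16) = (1/(-450) - 449)*96 = (-1/450 - 449)*96 = -202051/450*96 = -3232816/75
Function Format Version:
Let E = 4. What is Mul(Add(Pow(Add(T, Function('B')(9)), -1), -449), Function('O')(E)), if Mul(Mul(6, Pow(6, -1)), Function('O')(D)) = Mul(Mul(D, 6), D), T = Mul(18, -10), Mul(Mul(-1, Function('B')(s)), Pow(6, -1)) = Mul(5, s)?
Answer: Rational(-3232816, 75) ≈ -43104.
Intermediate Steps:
Function('B')(s) = Mul(-30, s) (Function('B')(s) = Mul(-6, Mul(5, s)) = Mul(-30, s))
T = -180
Function('O')(D) = Mul(6, Pow(D, 2)) (Function('O')(D) = Mul(Mul(D, 6), D) = Mul(Mul(6, D), D) = Mul(6, Pow(D, 2)))
Mul(Add(Pow(Add(T, Function('B')(9)), -1), -449), Function('O')(E)) = Mul(Add(Pow(Add(-180, Mul(-30, 9)), -1), -449), Mul(6, Pow(4, 2))) = Mul(Add(Pow(Add(-180, -270), -1), -449), Mul(6, 16)) = Mul(Add(Pow(-450, -1), -449), 96) = Mul(Add(Rational(-1, 450), -449), 96) = Mul(Rational(-202051, 450), 96) = Rational(-3232816, 75)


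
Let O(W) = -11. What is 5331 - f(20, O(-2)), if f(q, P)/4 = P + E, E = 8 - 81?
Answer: 5667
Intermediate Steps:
E = -73
f(q, P) = -292 + 4*P (f(q, P) = 4*(P - 73) = 4*(-73 + P) = -292 + 4*P)
5331 - f(20, O(-2)) = 5331 - (-292 + 4*(-11)) = 5331 - (-292 - 44) = 5331 - 1*(-336) = 5331 + 336 = 5667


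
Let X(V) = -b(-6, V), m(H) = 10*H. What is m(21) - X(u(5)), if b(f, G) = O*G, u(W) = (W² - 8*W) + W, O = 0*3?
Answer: 210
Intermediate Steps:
O = 0
u(W) = W² - 7*W
b(f, G) = 0 (b(f, G) = 0*G = 0)
X(V) = 0 (X(V) = -1*0 = 0)
m(21) - X(u(5)) = 10*21 - 1*0 = 210 + 0 = 210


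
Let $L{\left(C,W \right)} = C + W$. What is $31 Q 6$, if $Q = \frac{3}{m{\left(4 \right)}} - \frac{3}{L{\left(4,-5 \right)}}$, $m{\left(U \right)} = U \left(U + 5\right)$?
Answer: $\frac{1147}{2} \approx 573.5$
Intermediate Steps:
$m{\left(U \right)} = U \left(5 + U\right)$
$Q = \frac{37}{12}$ ($Q = \frac{3}{4 \left(5 + 4\right)} - \frac{3}{4 - 5} = \frac{3}{4 \cdot 9} - \frac{3}{-1} = \frac{3}{36} - -3 = 3 \cdot \frac{1}{36} + 3 = \frac{1}{12} + 3 = \frac{37}{12} \approx 3.0833$)
$31 Q 6 = 31 \cdot \frac{37}{12} \cdot 6 = \frac{1147}{12} \cdot 6 = \frac{1147}{2}$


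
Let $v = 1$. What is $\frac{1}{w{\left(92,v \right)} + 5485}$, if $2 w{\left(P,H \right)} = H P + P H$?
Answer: $\frac{1}{5577} \approx 0.00017931$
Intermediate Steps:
$w{\left(P,H \right)} = H P$ ($w{\left(P,H \right)} = \frac{H P + P H}{2} = \frac{H P + H P}{2} = \frac{2 H P}{2} = H P$)
$\frac{1}{w{\left(92,v \right)} + 5485} = \frac{1}{1 \cdot 92 + 5485} = \frac{1}{92 + 5485} = \frac{1}{5577}$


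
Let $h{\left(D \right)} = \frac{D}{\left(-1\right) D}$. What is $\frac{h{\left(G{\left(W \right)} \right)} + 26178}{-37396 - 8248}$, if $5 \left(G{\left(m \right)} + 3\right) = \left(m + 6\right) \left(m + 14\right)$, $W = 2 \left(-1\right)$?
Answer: $- \frac{26177}{45644} \approx -0.5735$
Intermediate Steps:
$W = -2$
$G{\left(m \right)} = -3 + \frac{\left(6 + m\right) \left(14 + m\right)}{5}$ ($G{\left(m \right)} = -3 + \frac{\left(m + 6\right) \left(m + 14\right)}{5} = -3 + \frac{\left(6 + m\right) \left(14 + m\right)}{5}$)
$h{\left(D \right)} = -1$ ($h{\left(D \right)} = D \left(- \frac{1}{D}\right) = -1$)
$\frac{h{\left(G{\left(W \right)} \right)} + 26178}{-37396 - 8248} = \frac{-1 + 26178}{-37396 - 8248} = \frac{26177}{-45644} = 26177 \left(- \frac{1}{45644}\right) = - \frac{26177}{45644}$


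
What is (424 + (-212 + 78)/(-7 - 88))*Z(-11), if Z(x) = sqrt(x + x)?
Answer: 40414*I*sqrt(22)/95 ≈ 1995.4*I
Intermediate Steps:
Z(x) = sqrt(2)*sqrt(x) (Z(x) = sqrt(2*x) = sqrt(2)*sqrt(x))
(424 + (-212 + 78)/(-7 - 88))*Z(-11) = (424 + (-212 + 78)/(-7 - 88))*(sqrt(2)*sqrt(-11)) = (424 - 134/(-95))*(sqrt(2)*(I*sqrt(11))) = (424 - 134*(-1/95))*(I*sqrt(22)) = (424 + 134/95)*(I*sqrt(22)) = 40414*(I*sqrt(22))/95 = 40414*I*sqrt(22)/95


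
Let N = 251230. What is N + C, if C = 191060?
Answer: 442290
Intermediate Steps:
N + C = 251230 + 191060 = 442290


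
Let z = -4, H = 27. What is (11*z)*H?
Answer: -1188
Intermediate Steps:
(11*z)*H = (11*(-4))*27 = -44*27 = -1188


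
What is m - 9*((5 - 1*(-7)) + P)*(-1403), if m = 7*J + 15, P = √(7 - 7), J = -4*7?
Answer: 151343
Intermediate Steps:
J = -28
P = 0 (P = √0 = 0)
m = -181 (m = 7*(-28) + 15 = -196 + 15 = -181)
m - 9*((5 - 1*(-7)) + P)*(-1403) = -181 - 9*((5 - 1*(-7)) + 0)*(-1403) = -181 - 9*((5 + 7) + 0)*(-1403) = -181 - 9*(12 + 0)*(-1403) = -181 - 9*12*(-1403) = -181 - 108*(-1403) = -181 + 151524 = 151343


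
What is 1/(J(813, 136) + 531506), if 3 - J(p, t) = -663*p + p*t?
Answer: 1/959960 ≈ 1.0417e-6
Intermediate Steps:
J(p, t) = 3 + 663*p - p*t (J(p, t) = 3 - (-663*p + p*t) = 3 + (663*p - p*t) = 3 + 663*p - p*t)
1/(J(813, 136) + 531506) = 1/((3 + 663*813 - 1*813*136) + 531506) = 1/((3 + 539019 - 110568) + 531506) = 1/(428454 + 531506) = 1/959960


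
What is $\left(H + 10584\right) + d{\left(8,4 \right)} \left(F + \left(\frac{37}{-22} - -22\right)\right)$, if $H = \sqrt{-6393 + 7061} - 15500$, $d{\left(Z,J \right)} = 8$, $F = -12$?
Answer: $- \frac{53344}{11} + 2 \sqrt{167} \approx -4823.6$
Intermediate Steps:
$H = -15500 + 2 \sqrt{167}$ ($H = \sqrt{668} - 15500 = 2 \sqrt{167} - 15500 = -15500 + 2 \sqrt{167} \approx -15474.0$)
$\left(H + 10584\right) + d{\left(8,4 \right)} \left(F + \left(\frac{37}{-22} - -22\right)\right) = \left(\left(-15500 + 2 \sqrt{167}\right) + 10584\right) + 8 \left(-12 + \left(\frac{37}{-22} - -22\right)\right) = \left(-4916 + 2 \sqrt{167}\right) + 8 \left(-12 + \left(37 \left(- \frac{1}{22}\right) + 22\right)\right) = \left(-4916 + 2 \sqrt{167}\right) + 8 \left(-12 + \left(- \frac{37}{22} + 22\right)\right) = \left(-4916 + 2 \sqrt{167}\right) + 8 \left(-12 + \frac{447}{22}\right) = \left(-4916 + 2 \sqrt{167}\right) + 8 \cdot \frac{183}{22} = \left(-4916 + 2 \sqrt{167}\right) + \frac{732}{11} = - \frac{53344}{11} + 2 \sqrt{167}$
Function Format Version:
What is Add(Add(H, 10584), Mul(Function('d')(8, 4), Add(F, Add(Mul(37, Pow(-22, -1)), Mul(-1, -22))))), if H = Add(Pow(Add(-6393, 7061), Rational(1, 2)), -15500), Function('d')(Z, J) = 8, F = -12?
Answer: Add(Rational(-53344, 11), Mul(2, Pow(167, Rational(1, 2)))) ≈ -4823.6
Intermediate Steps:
H = Add(-15500, Mul(2, Pow(167, Rational(1, 2)))) (H = Add(Pow(668, Rational(1, 2)), -15500) = Add(Mul(2, Pow(167, Rational(1, 2))), -15500) = Add(-15500, Mul(2, Pow(167, Rational(1, 2)))) ≈ -15474.)
Add(Add(H, 10584), Mul(Function('d')(8, 4), Add(F, Add(Mul(37, Pow(-22, -1)), Mul(-1, -22))))) = Add(Add(Add(-15500, Mul(2, Pow(167, Rational(1, 2)))), 10584), Mul(8, Add(-12, Add(Mul(37, Pow(-22, -1)), Mul(-1, -22))))) = Add(Add(-4916, Mul(2, Pow(167, Rational(1, 2)))), Mul(8, Add(-12, Add(Mul(37, Rational(-1, 22)), 22)))) = Add(Add(-4916, Mul(2, Pow(167, Rational(1, 2)))), Mul(8, Add(-12, Add(Rational(-37, 22), 22)))) = Add(Add(-4916, Mul(2, Pow(167, Rational(1, 2)))), Mul(8, Add(-12, Rational(447, 22)))) = Add(Add(-4916, Mul(2, Pow(167, Rational(1, 2)))), Mul(8, Rational(183, 22))) = Add(Add(-4916, Mul(2, Pow(167, Rational(1, 2)))), Rational(732, 11)) = Add(Rational(-53344, 11), Mul(2, Pow(167, Rational(1, 2))))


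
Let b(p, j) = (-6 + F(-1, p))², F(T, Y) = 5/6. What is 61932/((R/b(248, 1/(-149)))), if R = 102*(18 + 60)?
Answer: 381517/1836 ≈ 207.80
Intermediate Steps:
F(T, Y) = ⅚ (F(T, Y) = 5*(⅙) = ⅚)
b(p, j) = 961/36 (b(p, j) = (-6 + ⅚)² = (-31/6)² = 961/36)
R = 7956 (R = 102*78 = 7956)
61932/((R/b(248, 1/(-149)))) = 61932/((7956/(961/36))) = 61932/((7956*(36/961))) = 61932/(286416/961) = 61932*(961/286416) = 381517/1836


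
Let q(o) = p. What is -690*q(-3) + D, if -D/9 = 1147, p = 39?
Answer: -37233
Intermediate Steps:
D = -10323 (D = -9*1147 = -10323)
q(o) = 39
-690*q(-3) + D = -690*39 - 10323 = -26910 - 10323 = -37233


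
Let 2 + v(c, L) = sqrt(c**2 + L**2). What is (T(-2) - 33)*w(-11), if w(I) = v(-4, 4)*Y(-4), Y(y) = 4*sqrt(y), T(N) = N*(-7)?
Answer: I*(304 - 608*sqrt(2)) ≈ -555.84*I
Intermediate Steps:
T(N) = -7*N
v(c, L) = -2 + sqrt(L**2 + c**2) (v(c, L) = -2 + sqrt(c**2 + L**2) = -2 + sqrt(L**2 + c**2))
w(I) = 8*I*(-2 + 4*sqrt(2)) (w(I) = (-2 + sqrt(4**2 + (-4)**2))*(4*sqrt(-4)) = (-2 + sqrt(16 + 16))*(4*(2*I)) = (-2 + sqrt(32))*(8*I) = (-2 + 4*sqrt(2))*(8*I) = 8*I*(-2 + 4*sqrt(2)))
(T(-2) - 33)*w(-11) = (-7*(-2) - 33)*(I*(-16 + 32*sqrt(2))) = (14 - 33)*(I*(-16 + 32*sqrt(2))) = -19*I*(-16 + 32*sqrt(2))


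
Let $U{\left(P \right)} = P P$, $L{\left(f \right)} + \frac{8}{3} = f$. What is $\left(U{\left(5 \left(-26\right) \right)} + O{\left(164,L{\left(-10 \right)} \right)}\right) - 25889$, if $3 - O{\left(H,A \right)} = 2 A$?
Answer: $- \frac{26882}{3} \approx -8960.7$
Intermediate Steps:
$L{\left(f \right)} = - \frac{8}{3} + f$
$O{\left(H,A \right)} = 3 - 2 A$
$U{\left(P \right)} = P^{2}$
$\left(U{\left(5 \left(-26\right) \right)} + O{\left(164,L{\left(-10 \right)} \right)}\right) - 25889 = \left(\left(5 \left(-26\right)\right)^{2} - \left(-3 + 2 \left(- \frac{8}{3} - 10\right)\right)\right) - 25889 = \left(\left(-130\right)^{2} + \left(3 - - \frac{76}{3}\right)\right) - 25889 = \left(16900 + \left(3 + \frac{76}{3}\right)\right) - 25889 = \left(16900 + \frac{85}{3}\right) - 25889 = \frac{50785}{3} - 25889 = - \frac{26882}{3}$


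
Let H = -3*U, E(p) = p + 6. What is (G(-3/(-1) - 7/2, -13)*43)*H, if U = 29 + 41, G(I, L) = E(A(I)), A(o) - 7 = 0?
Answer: -117390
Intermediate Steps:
A(o) = 7 (A(o) = 7 + 0 = 7)
E(p) = 6 + p
G(I, L) = 13 (G(I, L) = 6 + 7 = 13)
U = 70
H = -210 (H = -3*70 = -210)
(G(-3/(-1) - 7/2, -13)*43)*H = (13*43)*(-210) = 559*(-210) = -117390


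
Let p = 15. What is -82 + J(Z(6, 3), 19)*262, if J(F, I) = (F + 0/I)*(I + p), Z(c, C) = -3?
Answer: -26806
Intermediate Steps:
J(F, I) = F*(15 + I) (J(F, I) = (F + 0/I)*(I + 15) = (F + 0)*(15 + I) = F*(15 + I))
-82 + J(Z(6, 3), 19)*262 = -82 - 3*(15 + 19)*262 = -82 - 3*34*262 = -82 - 102*262 = -82 - 26724 = -26806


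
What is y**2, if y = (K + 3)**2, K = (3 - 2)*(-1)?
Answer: 16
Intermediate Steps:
K = -1 (K = 1*(-1) = -1)
y = 4 (y = (-1 + 3)**2 = 2**2 = 4)
y**2 = 4**2 = 16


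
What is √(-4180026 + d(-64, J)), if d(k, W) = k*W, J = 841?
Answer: 85*I*√586 ≈ 2057.6*I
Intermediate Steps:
d(k, W) = W*k
√(-4180026 + d(-64, J)) = √(-4180026 + 841*(-64)) = √(-4180026 - 53824) = √(-4233850) = 85*I*√586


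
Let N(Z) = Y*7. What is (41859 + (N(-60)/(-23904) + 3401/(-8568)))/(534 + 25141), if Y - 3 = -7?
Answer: 14883747623/9129311100 ≈ 1.6303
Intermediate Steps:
Y = -4 (Y = 3 - 7 = -4)
N(Z) = -28 (N(Z) = -4*7 = -28)
(41859 + (N(-60)/(-23904) + 3401/(-8568)))/(534 + 25141) = (41859 + (-28/(-23904) + 3401/(-8568)))/(534 + 25141) = (41859 + (-28*(-1/23904) + 3401*(-1/8568)))/25675 = (41859 + (7/5976 - 3401/8568))*(1/25675) = (41859 - 140725/355572)*(1/25675) = (14883747623/355572)*(1/25675) = 14883747623/9129311100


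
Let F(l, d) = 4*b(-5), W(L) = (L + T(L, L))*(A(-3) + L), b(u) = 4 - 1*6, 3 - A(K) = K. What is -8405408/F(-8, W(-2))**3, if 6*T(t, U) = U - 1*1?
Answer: 262669/16 ≈ 16417.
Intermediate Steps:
A(K) = 3 - K
T(t, U) = -1/6 + U/6 (T(t, U) = (U - 1*1)/6 = (U - 1)/6 = (-1 + U)/6 = -1/6 + U/6)
b(u) = -2 (b(u) = 4 - 6 = -2)
W(L) = (6 + L)*(-1/6 + 7*L/6) (W(L) = (L + (-1/6 + L/6))*((3 - 1*(-3)) + L) = (-1/6 + 7*L/6)*((3 + 3) + L) = (-1/6 + 7*L/6)*(6 + L) = (6 + L)*(-1/6 + 7*L/6))
F(l, d) = -8 (F(l, d) = 4*(-2) = -8)
-8405408/F(-8, W(-2))**3 = -8405408/((-8)**3) = -8405408/(-512) = -8405408*(-1/512) = 262669/16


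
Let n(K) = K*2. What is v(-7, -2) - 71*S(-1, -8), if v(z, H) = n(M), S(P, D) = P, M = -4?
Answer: 63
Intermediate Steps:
n(K) = 2*K
v(z, H) = -8 (v(z, H) = 2*(-4) = -8)
v(-7, -2) - 71*S(-1, -8) = -8 - 71*(-1) = -8 + 71 = 63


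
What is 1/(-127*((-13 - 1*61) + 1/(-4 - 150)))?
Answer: 154/1447419 ≈ 0.00010640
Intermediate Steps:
1/(-127*((-13 - 1*61) + 1/(-4 - 150))) = 1/(-127*((-13 - 61) + 1/(-154))) = 1/(-127*(-74 - 1/154)) = 1/(-127*(-11397/154)) = 1/(1447419/154) = 154/1447419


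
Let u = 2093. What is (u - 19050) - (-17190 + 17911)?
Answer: -17678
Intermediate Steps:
(u - 19050) - (-17190 + 17911) = (2093 - 19050) - (-17190 + 17911) = -16957 - 1*721 = -16957 - 721 = -17678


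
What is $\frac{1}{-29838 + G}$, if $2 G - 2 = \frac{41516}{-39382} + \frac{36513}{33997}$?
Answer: $- \frac{13802782}{411833469753} \approx -3.3515 \cdot 10^{-5}$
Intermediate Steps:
$G = \frac{13939563}{13802782}$ ($G = 1 + \frac{\frac{41516}{-39382} + \frac{36513}{33997}}{2} = 1 + \frac{41516 \left(- \frac{1}{39382}\right) + 36513 \cdot \frac{1}{33997}}{2} = 1 + \frac{- \frac{214}{203} + \frac{36513}{33997}}{2} = 1 + \frac{1}{2} \cdot \frac{136781}{6901391} = 1 + \frac{136781}{13802782} = \frac{13939563}{13802782} \approx 1.0099$)
$\frac{1}{-29838 + G} = \frac{1}{-29838 + \frac{13939563}{13802782}} = \frac{1}{- \frac{411833469753}{13802782}} = - \frac{13802782}{411833469753}$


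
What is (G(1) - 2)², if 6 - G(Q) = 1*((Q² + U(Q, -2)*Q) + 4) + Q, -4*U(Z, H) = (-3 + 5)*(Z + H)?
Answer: 25/4 ≈ 6.2500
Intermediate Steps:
U(Z, H) = -H/2 - Z/2 (U(Z, H) = -(-3 + 5)*(Z + H)/4 = -(H + Z)/2 = -(2*H + 2*Z)/4 = -H/2 - Z/2)
G(Q) = 2 - Q - Q² - Q*(1 - Q/2) (G(Q) = 6 - (1*((Q² + (-½*(-2) - Q/2)*Q) + 4) + Q) = 6 - (1*((Q² + (1 - Q/2)*Q) + 4) + Q) = 6 - (1*((Q² + Q*(1 - Q/2)) + 4) + Q) = 6 - (1*(4 + Q² + Q*(1 - Q/2)) + Q) = 6 - ((4 + Q² + Q*(1 - Q/2)) + Q) = 6 - (4 + Q + Q² + Q*(1 - Q/2)) = 6 + (-4 - Q - Q² - Q*(1 - Q/2)) = 2 - Q - Q² - Q*(1 - Q/2))
(G(1) - 2)² = ((2 - 2*1 - ½*1²) - 2)² = ((2 - 2 - ½*1) - 2)² = ((2 - 2 - ½) - 2)² = (-½ - 2)² = (-5/2)² = 25/4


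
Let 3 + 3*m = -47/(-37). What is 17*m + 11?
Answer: 133/111 ≈ 1.1982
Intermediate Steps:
m = -64/111 (m = -1 + (-47/(-37))/3 = -1 + (-47*(-1/37))/3 = -1 + (⅓)*(47/37) = -1 + 47/111 = -64/111 ≈ -0.57658)
17*m + 11 = 17*(-64/111) + 11 = -1088/111 + 11 = 133/111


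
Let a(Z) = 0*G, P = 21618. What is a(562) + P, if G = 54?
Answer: 21618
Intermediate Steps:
a(Z) = 0 (a(Z) = 0*54 = 0)
a(562) + P = 0 + 21618 = 21618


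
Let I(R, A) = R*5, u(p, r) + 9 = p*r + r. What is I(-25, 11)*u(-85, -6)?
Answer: -61875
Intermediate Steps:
u(p, r) = -9 + r + p*r (u(p, r) = -9 + (p*r + r) = -9 + (r + p*r) = -9 + r + p*r)
I(R, A) = 5*R
I(-25, 11)*u(-85, -6) = (5*(-25))*(-9 - 6 - 85*(-6)) = -125*(-9 - 6 + 510) = -125*495 = -61875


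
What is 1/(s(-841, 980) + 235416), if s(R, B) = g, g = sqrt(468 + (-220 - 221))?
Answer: 78472/18473564343 - sqrt(3)/18473564343 ≈ 4.2477e-6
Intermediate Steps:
g = 3*sqrt(3) (g = sqrt(468 - 441) = sqrt(27) = 3*sqrt(3) ≈ 5.1962)
s(R, B) = 3*sqrt(3)
1/(s(-841, 980) + 235416) = 1/(3*sqrt(3) + 235416) = 1/(235416 + 3*sqrt(3))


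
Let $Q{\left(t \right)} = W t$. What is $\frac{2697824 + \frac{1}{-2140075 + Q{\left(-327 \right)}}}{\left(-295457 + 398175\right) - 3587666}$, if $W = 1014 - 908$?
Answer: $- \frac{5867057672287}{7578845358676} \approx -0.77414$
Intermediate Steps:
$W = 106$ ($W = 1014 - 908 = 106$)
$Q{\left(t \right)} = 106 t$
$\frac{2697824 + \frac{1}{-2140075 + Q{\left(-327 \right)}}}{\left(-295457 + 398175\right) - 3587666} = \frac{2697824 + \frac{1}{-2140075 + 106 \left(-327\right)}}{\left(-295457 + 398175\right) - 3587666} = \frac{2697824 + \frac{1}{-2140075 - 34662}}{102718 - 3587666} = \frac{2697824 + \frac{1}{-2174737}}{-3484948} = \left(2697824 - \frac{1}{2174737}\right) \left(- \frac{1}{3484948}\right) = \frac{5867057672287}{2174737} \left(- \frac{1}{3484948}\right) = - \frac{5867057672287}{7578845358676}$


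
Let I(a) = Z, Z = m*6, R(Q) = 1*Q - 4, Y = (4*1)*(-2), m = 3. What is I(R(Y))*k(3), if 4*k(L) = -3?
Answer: -27/2 ≈ -13.500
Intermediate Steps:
k(L) = -¾ (k(L) = (¼)*(-3) = -¾)
Y = -8 (Y = 4*(-2) = -8)
R(Q) = -4 + Q (R(Q) = Q - 4 = -4 + Q)
Z = 18 (Z = 3*6 = 18)
I(a) = 18
I(R(Y))*k(3) = 18*(-¾) = -27/2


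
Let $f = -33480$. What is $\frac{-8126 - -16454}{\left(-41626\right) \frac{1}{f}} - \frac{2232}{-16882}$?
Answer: $\frac{1176789114828}{175682533} \approx 6698.4$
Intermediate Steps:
$\frac{-8126 - -16454}{\left(-41626\right) \frac{1}{f}} - \frac{2232}{-16882} = \frac{-8126 - -16454}{\left(-41626\right) \frac{1}{-33480}} - \frac{2232}{-16882} = \frac{-8126 + 16454}{\left(-41626\right) \left(- \frac{1}{33480}\right)} - - \frac{1116}{8441} = \frac{8328}{\frac{20813}{16740}} + \frac{1116}{8441} = 8328 \cdot \frac{16740}{20813} + \frac{1116}{8441} = \frac{139410720}{20813} + \frac{1116}{8441} = \frac{1176789114828}{175682533}$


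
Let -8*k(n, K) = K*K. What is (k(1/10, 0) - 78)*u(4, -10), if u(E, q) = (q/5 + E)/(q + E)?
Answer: 26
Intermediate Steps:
u(E, q) = (E + q/5)/(E + q) (u(E, q) = (q*(⅕) + E)/(E + q) = (q/5 + E)/(E + q) = (E + q/5)/(E + q))
k(n, K) = -K²/8 (k(n, K) = -K*K/8 = -K²/8)
(k(1/10, 0) - 78)*u(4, -10) = (-⅛*0² - 78)*((4 + (⅕)*(-10))/(4 - 10)) = (-⅛*0 - 78)*((4 - 2)/(-6)) = (0 - 78)*(-⅙*2) = -78*(-⅓) = 26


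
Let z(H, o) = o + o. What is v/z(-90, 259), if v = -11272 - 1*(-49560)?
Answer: 19144/259 ≈ 73.915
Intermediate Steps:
v = 38288 (v = -11272 + 49560 = 38288)
z(H, o) = 2*o
v/z(-90, 259) = 38288/((2*259)) = 38288/518 = 38288*(1/518) = 19144/259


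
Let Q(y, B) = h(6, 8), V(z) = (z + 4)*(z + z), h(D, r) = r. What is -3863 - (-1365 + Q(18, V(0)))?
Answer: -2506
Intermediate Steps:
V(z) = 2*z*(4 + z) (V(z) = (4 + z)*(2*z) = 2*z*(4 + z))
Q(y, B) = 8
-3863 - (-1365 + Q(18, V(0))) = -3863 - (-1365 + 8) = -3863 - 1*(-1357) = -3863 + 1357 = -2506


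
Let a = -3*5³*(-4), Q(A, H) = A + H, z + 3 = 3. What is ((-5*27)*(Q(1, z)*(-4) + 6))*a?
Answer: -405000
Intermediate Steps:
z = 0 (z = -3 + 3 = 0)
a = 1500 (a = -3*125*(-4) = -375*(-4) = 1500)
((-5*27)*(Q(1, z)*(-4) + 6))*a = ((-5*27)*((1 + 0)*(-4) + 6))*1500 = -135*(1*(-4) + 6)*1500 = -135*(-4 + 6)*1500 = -135*2*1500 = -270*1500 = -405000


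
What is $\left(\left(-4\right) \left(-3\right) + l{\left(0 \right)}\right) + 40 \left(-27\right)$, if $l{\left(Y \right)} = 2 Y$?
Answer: $-1068$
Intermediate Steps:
$\left(\left(-4\right) \left(-3\right) + l{\left(0 \right)}\right) + 40 \left(-27\right) = \left(\left(-4\right) \left(-3\right) + 2 \cdot 0\right) + 40 \left(-27\right) = \left(12 + 0\right) - 1080 = 12 - 1080 = -1068$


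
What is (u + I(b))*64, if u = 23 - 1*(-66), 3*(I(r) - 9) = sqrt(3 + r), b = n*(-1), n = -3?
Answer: 6272 + 64*sqrt(6)/3 ≈ 6324.3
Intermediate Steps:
b = 3 (b = -3*(-1) = 3)
I(r) = 9 + sqrt(3 + r)/3
u = 89 (u = 23 + 66 = 89)
(u + I(b))*64 = (89 + (9 + sqrt(3 + 3)/3))*64 = (89 + (9 + sqrt(6)/3))*64 = (98 + sqrt(6)/3)*64 = 6272 + 64*sqrt(6)/3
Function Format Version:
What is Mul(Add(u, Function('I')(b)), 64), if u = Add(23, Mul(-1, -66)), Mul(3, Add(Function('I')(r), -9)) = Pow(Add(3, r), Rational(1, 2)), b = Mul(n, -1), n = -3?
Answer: Add(6272, Mul(Rational(64, 3), Pow(6, Rational(1, 2)))) ≈ 6324.3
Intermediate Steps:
b = 3 (b = Mul(-3, -1) = 3)
Function('I')(r) = Add(9, Mul(Rational(1, 3), Pow(Add(3, r), Rational(1, 2))))
u = 89 (u = Add(23, 66) = 89)
Mul(Add(u, Function('I')(b)), 64) = Mul(Add(89, Add(9, Mul(Rational(1, 3), Pow(Add(3, 3), Rational(1, 2))))), 64) = Mul(Add(89, Add(9, Mul(Rational(1, 3), Pow(6, Rational(1, 2))))), 64) = Mul(Add(98, Mul(Rational(1, 3), Pow(6, Rational(1, 2)))), 64) = Add(6272, Mul(Rational(64, 3), Pow(6, Rational(1, 2))))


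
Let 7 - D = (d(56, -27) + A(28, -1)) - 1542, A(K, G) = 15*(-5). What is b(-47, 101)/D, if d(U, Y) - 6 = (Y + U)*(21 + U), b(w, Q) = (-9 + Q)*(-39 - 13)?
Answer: 4784/615 ≈ 7.7789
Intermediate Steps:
b(w, Q) = 468 - 52*Q (b(w, Q) = (-9 + Q)*(-52) = 468 - 52*Q)
d(U, Y) = 6 + (21 + U)*(U + Y) (d(U, Y) = 6 + (Y + U)*(21 + U) = 6 + (U + Y)*(21 + U) = 6 + (21 + U)*(U + Y))
A(K, G) = -75
D = -615 (D = 7 - (((6 + 56**2 + 21*56 + 21*(-27) + 56*(-27)) - 75) - 1542) = 7 - (((6 + 3136 + 1176 - 567 - 1512) - 75) - 1542) = 7 - ((2239 - 75) - 1542) = 7 - (2164 - 1542) = 7 - 1*622 = 7 - 622 = -615)
b(-47, 101)/D = (468 - 52*101)/(-615) = (468 - 5252)*(-1/615) = -4784*(-1/615) = 4784/615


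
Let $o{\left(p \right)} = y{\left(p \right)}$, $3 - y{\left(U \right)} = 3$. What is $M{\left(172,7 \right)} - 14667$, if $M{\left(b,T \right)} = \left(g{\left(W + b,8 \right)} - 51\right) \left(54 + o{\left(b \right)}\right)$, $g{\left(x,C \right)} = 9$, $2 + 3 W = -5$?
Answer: $-16935$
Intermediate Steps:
$W = - \frac{7}{3}$ ($W = - \frac{2}{3} + \frac{1}{3} \left(-5\right) = - \frac{2}{3} - \frac{5}{3} = - \frac{7}{3} \approx -2.3333$)
$y{\left(U \right)} = 0$ ($y{\left(U \right)} = 3 - 3 = 0$)
$o{\left(p \right)} = 0$
$M{\left(b,T \right)} = -2268$ ($M{\left(b,T \right)} = \left(9 - 51\right) \left(54 + 0\right) = \left(-42\right) 54 = -2268$)
$M{\left(172,7 \right)} - 14667 = -2268 - 14667 = -16935$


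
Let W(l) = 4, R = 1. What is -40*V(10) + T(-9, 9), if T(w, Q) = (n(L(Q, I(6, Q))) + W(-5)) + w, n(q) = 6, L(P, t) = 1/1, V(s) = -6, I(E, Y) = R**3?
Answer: 241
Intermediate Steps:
I(E, Y) = 1 (I(E, Y) = 1**3 = 1)
L(P, t) = 1
T(w, Q) = 10 + w (T(w, Q) = (6 + 4) + w = 10 + w)
-40*V(10) + T(-9, 9) = -40*(-6) + (10 - 9) = 240 + 1 = 241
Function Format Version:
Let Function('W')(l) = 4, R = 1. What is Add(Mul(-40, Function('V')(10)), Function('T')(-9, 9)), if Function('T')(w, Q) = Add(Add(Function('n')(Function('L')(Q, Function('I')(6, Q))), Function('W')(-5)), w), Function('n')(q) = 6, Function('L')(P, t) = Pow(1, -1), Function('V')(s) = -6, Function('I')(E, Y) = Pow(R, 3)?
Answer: 241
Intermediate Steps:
Function('I')(E, Y) = 1 (Function('I')(E, Y) = Pow(1, 3) = 1)
Function('L')(P, t) = 1
Function('T')(w, Q) = Add(10, w) (Function('T')(w, Q) = Add(Add(6, 4), w) = Add(10, w))
Add(Mul(-40, Function('V')(10)), Function('T')(-9, 9)) = Add(Mul(-40, -6), Add(10, -9)) = Add(240, 1) = 241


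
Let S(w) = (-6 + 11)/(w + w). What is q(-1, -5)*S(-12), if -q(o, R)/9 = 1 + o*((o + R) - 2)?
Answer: 135/8 ≈ 16.875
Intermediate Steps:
q(o, R) = -9 - 9*o*(-2 + R + o) (q(o, R) = -9*(1 + o*((o + R) - 2)) = -9*(1 + o*((R + o) - 2)) = -9*(1 + o*(-2 + R + o)) = -9 - 9*o*(-2 + R + o))
S(w) = 5/(2*w) (S(w) = 5/((2*w)) = 5*(1/(2*w)) = 5/(2*w))
q(-1, -5)*S(-12) = (-9 - 9*(-1)**2 + 18*(-1) - 9*(-5)*(-1))*((5/2)/(-12)) = (-9 - 9*1 - 18 - 45)*((5/2)*(-1/12)) = (-9 - 9 - 18 - 45)*(-5/24) = -81*(-5/24) = 135/8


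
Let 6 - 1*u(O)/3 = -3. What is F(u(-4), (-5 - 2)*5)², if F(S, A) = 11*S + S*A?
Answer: 419904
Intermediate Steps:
u(O) = 27 (u(O) = 18 - 3*(-3) = 18 + 9 = 27)
F(S, A) = 11*S + A*S
F(u(-4), (-5 - 2)*5)² = (27*(11 + (-5 - 2)*5))² = (27*(11 - 7*5))² = (27*(11 - 35))² = (27*(-24))² = (-648)² = 419904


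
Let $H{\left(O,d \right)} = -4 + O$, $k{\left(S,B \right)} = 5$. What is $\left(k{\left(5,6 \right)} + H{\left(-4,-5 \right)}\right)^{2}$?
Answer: $9$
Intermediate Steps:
$\left(k{\left(5,6 \right)} + H{\left(-4,-5 \right)}\right)^{2} = \left(5 - 8\right)^{2} = \left(-3\right)^{2} = 9$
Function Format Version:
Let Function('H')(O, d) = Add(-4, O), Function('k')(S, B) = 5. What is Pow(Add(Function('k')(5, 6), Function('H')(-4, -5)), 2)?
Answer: 9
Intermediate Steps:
Pow(Add(Function('k')(5, 6), Function('H')(-4, -5)), 2) = Pow(Add(5, Add(-4, -4)), 2) = Pow(Add(5, -8), 2) = Pow(-3, 2) = 9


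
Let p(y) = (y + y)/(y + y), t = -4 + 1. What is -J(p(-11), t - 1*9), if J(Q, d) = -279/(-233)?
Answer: -279/233 ≈ -1.1974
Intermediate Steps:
t = -3
p(y) = 1 (p(y) = (2*y)/((2*y)) = (2*y)*(1/(2*y)) = 1)
J(Q, d) = 279/233 (J(Q, d) = -279*(-1/233) = 279/233)
-J(p(-11), t - 1*9) = -1*279/233 = -279/233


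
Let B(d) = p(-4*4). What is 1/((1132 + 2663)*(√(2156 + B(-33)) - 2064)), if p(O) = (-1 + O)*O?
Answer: -172/1346487505 - √607/8078925030 ≈ -1.3079e-7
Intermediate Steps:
p(O) = O*(-1 + O)
B(d) = 272 (B(d) = (-4*4)*(-1 - 4*4) = -16*(-1 - 16) = -16*(-17) = 272)
1/((1132 + 2663)*(√(2156 + B(-33)) - 2064)) = 1/((1132 + 2663)*(√(2156 + 272) - 2064)) = 1/(3795*(√2428 - 2064)) = 1/(3795*(2*√607 - 2064)) = 1/(3795*(-2064 + 2*√607)) = 1/(-7832880 + 7590*√607)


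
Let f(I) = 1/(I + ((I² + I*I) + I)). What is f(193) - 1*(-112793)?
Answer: 8446391013/74884 ≈ 1.1279e+5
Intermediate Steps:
f(I) = 1/(2*I + 2*I²) (f(I) = 1/(I + ((I² + I²) + I)) = 1/(I + (2*I² + I)) = 1/(I + (I + 2*I²)) = 1/(2*I + 2*I²))
f(193) - 1*(-112793) = (½)/(193*(1 + 193)) - 1*(-112793) = (½)*(1/193)/194 + 112793 = (½)*(1/193)*(1/194) + 112793 = 1/74884 + 112793 = 8446391013/74884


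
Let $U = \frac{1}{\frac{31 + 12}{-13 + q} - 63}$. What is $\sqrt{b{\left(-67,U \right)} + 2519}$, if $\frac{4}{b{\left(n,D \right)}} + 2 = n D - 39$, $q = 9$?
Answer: $\frac{\sqrt{352338547291}}{11827} \approx 50.189$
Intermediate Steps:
$U = - \frac{4}{295}$ ($U = \frac{1}{\frac{31 + 12}{-13 + 9} - 63} = \frac{1}{\frac{43}{-4} - 63} = \frac{1}{43 \left(- \frac{1}{4}\right) - 63} = \frac{1}{- \frac{43}{4} - 63} = \frac{1}{- \frac{295}{4}} = - \frac{4}{295} \approx -0.013559$)
$b{\left(n,D \right)} = \frac{4}{-41 + D n}$ ($b{\left(n,D \right)} = \frac{4}{-2 + \left(n D - 39\right)} = \frac{4}{-2 + \left(D n - 39\right)} = \frac{4}{-2 + \left(-39 + D n\right)} = \frac{4}{-41 + D n}$)
$\sqrt{b{\left(-67,U \right)} + 2519} = \sqrt{\frac{4}{-41 - - \frac{268}{295}} + 2519} = \sqrt{\frac{4}{-41 + \frac{268}{295}} + 2519} = \sqrt{\frac{4}{- \frac{11827}{295}} + 2519} = \sqrt{4 \left(- \frac{295}{11827}\right) + 2519} = \sqrt{- \frac{1180}{11827} + 2519} = \sqrt{\frac{29791033}{11827}} = \frac{\sqrt{352338547291}}{11827}$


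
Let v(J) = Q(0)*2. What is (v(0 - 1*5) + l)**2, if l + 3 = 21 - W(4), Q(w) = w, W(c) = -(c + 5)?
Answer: 729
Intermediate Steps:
W(c) = -5 - c (W(c) = -(5 + c) = -5 - c)
l = 27 (l = -3 + (21 - (-5 - 1*4)) = -3 + (21 - (-5 - 4)) = -3 + (21 - 1*(-9)) = -3 + (21 + 9) = -3 + 30 = 27)
v(J) = 0 (v(J) = 0*2 = 0)
(v(0 - 1*5) + l)**2 = (0 + 27)**2 = 27**2 = 729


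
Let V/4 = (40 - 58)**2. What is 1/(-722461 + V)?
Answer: -1/721165 ≈ -1.3866e-6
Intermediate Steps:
V = 1296 (V = 4*(40 - 58)**2 = 4*(-18)**2 = 4*324 = 1296)
1/(-722461 + V) = 1/(-722461 + 1296) = 1/(-721165) = -1/721165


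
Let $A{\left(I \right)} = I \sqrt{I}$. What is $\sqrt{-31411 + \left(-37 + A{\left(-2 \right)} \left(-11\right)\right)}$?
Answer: $\sqrt{-31448 + 22 i \sqrt{2}} \approx 0.0877 + 177.34 i$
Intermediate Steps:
$A{\left(I \right)} = I^{\frac{3}{2}}$
$\sqrt{-31411 + \left(-37 + A{\left(-2 \right)} \left(-11\right)\right)} = \sqrt{-31411 - \left(37 - \left(-2\right)^{\frac{3}{2}} \left(-11\right)\right)} = \sqrt{-31411 - \left(37 - - 2 i \sqrt{2} \left(-11\right)\right)} = \sqrt{-31411 - \left(37 - 22 i \sqrt{2}\right)} = \sqrt{-31448 + 22 i \sqrt{2}}$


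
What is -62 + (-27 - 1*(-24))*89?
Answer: -329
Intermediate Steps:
-62 + (-27 - 1*(-24))*89 = -62 + (-27 + 24)*89 = -62 - 3*89 = -62 - 267 = -329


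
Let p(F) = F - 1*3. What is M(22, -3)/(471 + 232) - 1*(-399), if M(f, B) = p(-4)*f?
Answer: 280343/703 ≈ 398.78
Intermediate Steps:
p(F) = -3 + F (p(F) = F - 3 = -3 + F)
M(f, B) = -7*f (M(f, B) = (-3 - 4)*f = -7*f)
M(22, -3)/(471 + 232) - 1*(-399) = (-7*22)/(471 + 232) - 1*(-399) = -154/703 + 399 = 280343/703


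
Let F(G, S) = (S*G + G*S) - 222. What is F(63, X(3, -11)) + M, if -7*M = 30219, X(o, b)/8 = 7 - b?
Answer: 13605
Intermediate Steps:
X(o, b) = 56 - 8*b (X(o, b) = 8*(7 - b) = 56 - 8*b)
M = -4317 (M = -1/7*30219 = -4317)
F(G, S) = -222 + 2*G*S (F(G, S) = (G*S + G*S) - 222 = 2*G*S - 222 = -222 + 2*G*S)
F(63, X(3, -11)) + M = (-222 + 2*63*(56 - 8*(-11))) - 4317 = (-222 + 2*63*(56 + 88)) - 4317 = (-222 + 2*63*144) - 4317 = (-222 + 18144) - 4317 = 17922 - 4317 = 13605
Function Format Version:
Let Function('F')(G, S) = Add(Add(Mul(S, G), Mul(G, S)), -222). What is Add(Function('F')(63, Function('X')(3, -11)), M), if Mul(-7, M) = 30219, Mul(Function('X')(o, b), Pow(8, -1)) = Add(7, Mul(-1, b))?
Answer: 13605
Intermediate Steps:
Function('X')(o, b) = Add(56, Mul(-8, b)) (Function('X')(o, b) = Mul(8, Add(7, Mul(-1, b))) = Add(56, Mul(-8, b)))
M = -4317 (M = Mul(Rational(-1, 7), 30219) = -4317)
Function('F')(G, S) = Add(-222, Mul(2, G, S)) (Function('F')(G, S) = Add(Add(Mul(G, S), Mul(G, S)), -222) = Add(Mul(2, G, S), -222) = Add(-222, Mul(2, G, S)))
Add(Function('F')(63, Function('X')(3, -11)), M) = Add(Add(-222, Mul(2, 63, Add(56, Mul(-8, -11)))), -4317) = Add(Add(-222, Mul(2, 63, Add(56, 88))), -4317) = Add(Add(-222, Mul(2, 63, 144)), -4317) = Add(Add(-222, 18144), -4317) = Add(17922, -4317) = 13605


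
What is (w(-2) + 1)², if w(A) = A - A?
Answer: 1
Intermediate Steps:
w(A) = 0
(w(-2) + 1)² = (0 + 1)² = 1² = 1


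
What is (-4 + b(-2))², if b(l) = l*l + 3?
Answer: 9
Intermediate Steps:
b(l) = 3 + l² (b(l) = l² + 3 = 3 + l²)
(-4 + b(-2))² = (-4 + (3 + (-2)²))² = (-4 + (3 + 4))² = (-4 + 7)² = 3² = 9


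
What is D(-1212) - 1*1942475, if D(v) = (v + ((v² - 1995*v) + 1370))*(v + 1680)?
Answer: 1817193181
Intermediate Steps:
D(v) = (1680 + v)*(1370 + v² - 1994*v) (D(v) = (v + (1370 + v² - 1995*v))*(1680 + v) = (1370 + v² - 1994*v)*(1680 + v) = (1680 + v)*(1370 + v² - 1994*v))
D(-1212) - 1*1942475 = (2301600 + (-1212)³ - 3348550*(-1212) - 314*(-1212)²) - 1*1942475 = (2301600 - 1780360128 + 4058442600 - 314*1468944) - 1942475 = (2301600 - 1780360128 + 4058442600 - 461248416) - 1942475 = 1819135656 - 1942475 = 1817193181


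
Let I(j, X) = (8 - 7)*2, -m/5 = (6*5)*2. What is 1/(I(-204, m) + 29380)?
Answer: 1/29382 ≈ 3.4034e-5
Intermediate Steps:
m = -300 (m = -5*6*5*2 = -150*2 = -5*60 = -300)
I(j, X) = 2 (I(j, X) = 1*2 = 2)
1/(I(-204, m) + 29380) = 1/(2 + 29380) = 1/29382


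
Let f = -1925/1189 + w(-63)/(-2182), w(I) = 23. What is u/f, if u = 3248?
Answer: -8426604704/4227697 ≈ -1993.2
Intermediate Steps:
f = -4227697/2594398 (f = -1925/1189 + 23/(-2182) = -1925*1/1189 + 23*(-1/2182) = -1925/1189 - 23/2182 = -4227697/2594398 ≈ -1.6295)
u/f = 3248/(-4227697/2594398) = 3248*(-2594398/4227697) = -8426604704/4227697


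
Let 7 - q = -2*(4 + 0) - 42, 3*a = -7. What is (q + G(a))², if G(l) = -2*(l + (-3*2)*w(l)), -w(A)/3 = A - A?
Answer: 34225/9 ≈ 3802.8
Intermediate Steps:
w(A) = 0 (w(A) = -3*(A - A) = -3*0 = 0)
a = -7/3 (a = (⅓)*(-7) = -7/3 ≈ -2.3333)
G(l) = -2*l (G(l) = -2*(l - 3*2*0) = -2*(l - 6*0) = -2*(l + 0) = -2*l)
q = 57 (q = 7 - (-2*(4 + 0) - 42) = 7 - (-2*4 - 42) = 7 - (-8 - 42) = 7 - 1*(-50) = 7 + 50 = 57)
(q + G(a))² = (57 - 2*(-7/3))² = (57 + 14/3)² = (185/3)² = 34225/9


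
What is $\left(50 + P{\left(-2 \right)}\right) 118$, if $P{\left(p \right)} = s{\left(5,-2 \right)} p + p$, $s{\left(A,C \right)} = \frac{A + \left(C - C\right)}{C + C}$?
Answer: $5959$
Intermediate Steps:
$s{\left(A,C \right)} = \frac{A}{2 C}$ ($s{\left(A,C \right)} = \frac{A + 0}{2 C} = A \frac{1}{2 C} = \frac{A}{2 C}$)
$P{\left(p \right)} = - \frac{p}{4}$ ($P{\left(p \right)} = \frac{1}{2} \cdot 5 \frac{1}{-2} p + p = \frac{1}{2} \cdot 5 \left(- \frac{1}{2}\right) p + p = - \frac{5 p}{4} + p = - \frac{p}{4}$)
$\left(50 + P{\left(-2 \right)}\right) 118 = \left(50 - - \frac{1}{2}\right) 118 = \left(50 + \frac{1}{2}\right) 118 = \frac{101}{2} \cdot 118 = 5959$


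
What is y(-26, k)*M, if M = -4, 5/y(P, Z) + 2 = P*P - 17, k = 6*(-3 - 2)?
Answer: -20/657 ≈ -0.030441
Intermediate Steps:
k = -30 (k = 6*(-5) = -30)
y(P, Z) = 5/(-19 + P**2) (y(P, Z) = 5/(-2 + (P*P - 17)) = 5/(-2 + (P**2 - 17)) = 5/(-2 + (-17 + P**2)) = 5/(-19 + P**2))
y(-26, k)*M = (5/(-19 + (-26)**2))*(-4) = (5/(-19 + 676))*(-4) = (5/657)*(-4) = -20/657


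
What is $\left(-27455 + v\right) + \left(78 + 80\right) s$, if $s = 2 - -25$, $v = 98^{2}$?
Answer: $-13585$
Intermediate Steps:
$v = 9604$
$s = 27$ ($s = 2 + 25 = 27$)
$\left(-27455 + v\right) + \left(78 + 80\right) s = \left(-27455 + 9604\right) + \left(78 + 80\right) 27 = -17851 + 158 \cdot 27 = -17851 + 4266 = -13585$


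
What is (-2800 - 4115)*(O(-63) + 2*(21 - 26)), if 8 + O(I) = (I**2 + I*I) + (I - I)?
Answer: -54766800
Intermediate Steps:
O(I) = -8 + 2*I**2 (O(I) = -8 + ((I**2 + I*I) + (I - I)) = -8 + ((I**2 + I**2) + 0) = -8 + (2*I**2 + 0) = -8 + 2*I**2)
(-2800 - 4115)*(O(-63) + 2*(21 - 26)) = (-2800 - 4115)*((-8 + 2*(-63)**2) + 2*(21 - 26)) = -6915*((-8 + 2*3969) + 2*(-5)) = -6915*((-8 + 7938) - 10) = -6915*(7930 - 10) = -6915*7920 = -54766800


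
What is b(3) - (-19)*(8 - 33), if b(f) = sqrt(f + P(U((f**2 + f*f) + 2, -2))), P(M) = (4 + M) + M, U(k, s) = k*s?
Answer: -475 + I*sqrt(73) ≈ -475.0 + 8.544*I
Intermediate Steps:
P(M) = 4 + 2*M
b(f) = sqrt(-4 + f - 8*f**2) (b(f) = sqrt(f + (4 + 2*(((f**2 + f*f) + 2)*(-2)))) = sqrt(f + (4 + 2*(((f**2 + f**2) + 2)*(-2)))) = sqrt(f + (4 + 2*((2*f**2 + 2)*(-2)))) = sqrt(f + (4 + 2*((2 + 2*f**2)*(-2)))) = sqrt(f + (4 + 2*(-4 - 4*f**2))) = sqrt(f + (4 + (-8 - 8*f**2))) = sqrt(f + (-4 - 8*f**2)) = sqrt(-4 + f - 8*f**2))
b(3) - (-19)*(8 - 33) = sqrt(-4 + 3 - 8*3**2) - (-19)*(8 - 33) = sqrt(-4 + 3 - 8*9) - (-19)*(-25) = sqrt(-4 + 3 - 72) - 1*475 = sqrt(-73) - 475 = I*sqrt(73) - 475 = -475 + I*sqrt(73)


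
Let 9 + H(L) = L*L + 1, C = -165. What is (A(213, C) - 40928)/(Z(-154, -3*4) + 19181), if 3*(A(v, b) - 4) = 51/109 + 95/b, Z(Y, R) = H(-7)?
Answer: -220805636/103712301 ≈ -2.1290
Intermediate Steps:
H(L) = -8 + L**2 (H(L) = -9 + (L*L + 1) = -9 + (L**2 + 1) = -9 + (1 + L**2) = -8 + L**2)
Z(Y, R) = 41 (Z(Y, R) = -8 + (-7)**2 = -8 + 49 = 41)
A(v, b) = 453/109 + 95/(3*b) (A(v, b) = 4 + (51/109 + 95/b)/3 = 4 + (17/109 + 95/(3*b)) = 453/109 + 95/(3*b))
(A(213, C) - 40928)/(Z(-154, -3*4) + 19181) = ((1/327)*(10355 + 1359*(-165))/(-165) - 40928)/(41 + 19181) = ((1/327)*(-1/165)*(10355 - 224235) - 40928)/19222 = ((1/327)*(-1/165)*(-213880) - 40928)*(1/19222) = (42776/10791 - 40928)*(1/19222) = -441611272/10791*1/19222 = -220805636/103712301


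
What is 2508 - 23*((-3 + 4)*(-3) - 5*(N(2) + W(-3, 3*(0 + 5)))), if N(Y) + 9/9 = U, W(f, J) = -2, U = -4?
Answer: 1772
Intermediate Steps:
N(Y) = -5 (N(Y) = -1 - 4 = -5)
2508 - 23*((-3 + 4)*(-3) - 5*(N(2) + W(-3, 3*(0 + 5)))) = 2508 - 23*((-3 + 4)*(-3) - 5*(-5 - 2)) = 2508 - 23*(1*(-3) - 5*(-7)) = 2508 - 23*(-3 + 35) = 2508 - 23*32 = 2508 - 736 = 1772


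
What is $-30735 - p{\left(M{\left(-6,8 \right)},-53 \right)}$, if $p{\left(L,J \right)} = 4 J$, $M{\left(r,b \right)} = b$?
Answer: $-30523$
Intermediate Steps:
$-30735 - p{\left(M{\left(-6,8 \right)},-53 \right)} = -30735 - 4 \left(-53\right) = -30735 - -212 = -30735 + 212 = -30523$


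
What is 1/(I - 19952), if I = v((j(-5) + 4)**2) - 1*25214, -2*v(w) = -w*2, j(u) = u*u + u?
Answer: -1/44590 ≈ -2.2427e-5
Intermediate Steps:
j(u) = u + u**2 (j(u) = u**2 + u = u + u**2)
v(w) = w (v(w) = -(-w)*2/2 = -(-1)*w = w)
I = -24638 (I = (-5*(1 - 5) + 4)**2 - 1*25214 = (-5*(-4) + 4)**2 - 25214 = (20 + 4)**2 - 25214 = 24**2 - 25214 = 576 - 25214 = -24638)
1/(I - 19952) = 1/(-24638 - 19952) = 1/(-44590) = -1/44590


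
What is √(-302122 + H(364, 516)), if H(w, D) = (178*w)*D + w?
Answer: √33130914 ≈ 5755.9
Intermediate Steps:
H(w, D) = w + 178*D*w (H(w, D) = 178*D*w + w = w + 178*D*w)
√(-302122 + H(364, 516)) = √(-302122 + 364*(1 + 178*516)) = √(-302122 + 364*(1 + 91848)) = √(-302122 + 364*91849) = √(-302122 + 33433036) = √33130914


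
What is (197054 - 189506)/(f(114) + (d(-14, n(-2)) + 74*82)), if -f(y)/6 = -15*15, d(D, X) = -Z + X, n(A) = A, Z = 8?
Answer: 1887/1852 ≈ 1.0189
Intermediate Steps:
d(D, X) = -8 + X (d(D, X) = -1*8 + X = -8 + X)
f(y) = 1350 (f(y) = -(-90)*15 = -6*(-225) = 1350)
(197054 - 189506)/(f(114) + (d(-14, n(-2)) + 74*82)) = (197054 - 189506)/(1350 + ((-8 - 2) + 74*82)) = 7548/(1350 + (-10 + 6068)) = 7548/(1350 + 6058) = 7548/7408 = 7548*(1/7408) = 1887/1852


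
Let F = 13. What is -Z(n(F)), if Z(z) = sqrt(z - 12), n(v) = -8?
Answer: -2*I*sqrt(5) ≈ -4.4721*I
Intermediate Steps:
Z(z) = sqrt(-12 + z)
-Z(n(F)) = -sqrt(-12 - 8) = -sqrt(-20) = -2*I*sqrt(5)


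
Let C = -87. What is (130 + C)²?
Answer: 1849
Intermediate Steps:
(130 + C)² = (130 - 87)² = 43² = 1849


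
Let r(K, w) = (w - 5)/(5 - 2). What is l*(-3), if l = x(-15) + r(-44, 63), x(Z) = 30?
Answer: -148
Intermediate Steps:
r(K, w) = -5/3 + w/3 (r(K, w) = (-5 + w)/3 = (-5 + w)*(⅓) = -5/3 + w/3)
l = 148/3 (l = 30 + (-5/3 + (⅓)*63) = 30 + (-5/3 + 21) = 30 + 58/3 = 148/3 ≈ 49.333)
l*(-3) = (148/3)*(-3) = -148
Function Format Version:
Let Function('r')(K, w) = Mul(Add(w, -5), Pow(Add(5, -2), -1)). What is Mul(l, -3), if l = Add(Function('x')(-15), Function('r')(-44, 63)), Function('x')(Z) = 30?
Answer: -148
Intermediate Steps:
Function('r')(K, w) = Add(Rational(-5, 3), Mul(Rational(1, 3), w)) (Function('r')(K, w) = Mul(Add(-5, w), Pow(3, -1)) = Mul(Add(-5, w), Rational(1, 3)) = Add(Rational(-5, 3), Mul(Rational(1, 3), w)))
l = Rational(148, 3) (l = Add(30, Add(Rational(-5, 3), Mul(Rational(1, 3), 63))) = Add(30, Add(Rational(-5, 3), 21)) = Add(30, Rational(58, 3)) = Rational(148, 3) ≈ 49.333)
Mul(l, -3) = Mul(Rational(148, 3), -3) = -148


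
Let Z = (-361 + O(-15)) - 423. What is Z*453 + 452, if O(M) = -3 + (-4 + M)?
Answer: -364666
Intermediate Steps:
O(M) = -7 + M
Z = -806 (Z = (-361 + (-7 - 15)) - 423 = (-361 - 22) - 423 = -383 - 423 = -806)
Z*453 + 452 = -806*453 + 452 = -365118 + 452 = -364666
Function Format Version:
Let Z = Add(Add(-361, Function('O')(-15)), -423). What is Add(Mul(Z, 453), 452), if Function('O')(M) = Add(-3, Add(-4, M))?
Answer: -364666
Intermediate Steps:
Function('O')(M) = Add(-7, M)
Z = -806 (Z = Add(Add(-361, Add(-7, -15)), -423) = Add(Add(-361, -22), -423) = Add(-383, -423) = -806)
Add(Mul(Z, 453), 452) = Add(Mul(-806, 453), 452) = Add(-365118, 452) = -364666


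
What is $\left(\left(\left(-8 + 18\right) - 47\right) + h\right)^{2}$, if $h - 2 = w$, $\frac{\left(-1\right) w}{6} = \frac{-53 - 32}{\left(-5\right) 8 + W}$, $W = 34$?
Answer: $14400$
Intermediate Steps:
$w = -85$ ($w = - 6 \frac{-53 - 32}{\left(-5\right) 8 + 34} = - 6 \left(- \frac{85}{-40 + 34}\right) = - 6 \left(- \frac{85}{-6}\right) = - 6 \left(\left(-85\right) \left(- \frac{1}{6}\right)\right) = \left(-6\right) \frac{85}{6} = -85$)
$h = -83$ ($h = 2 - 85 = -83$)
$\left(\left(\left(-8 + 18\right) - 47\right) + h\right)^{2} = \left(\left(\left(-8 + 18\right) - 47\right) - 83\right)^{2} = \left(\left(10 - 47\right) - 83\right)^{2} = \left(-37 - 83\right)^{2} = \left(-120\right)^{2} = 14400$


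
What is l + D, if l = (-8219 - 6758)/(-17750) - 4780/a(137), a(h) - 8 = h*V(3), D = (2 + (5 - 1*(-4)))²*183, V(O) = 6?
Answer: 32614933341/1473250 ≈ 22138.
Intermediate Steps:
D = 22143 (D = (2 + (5 + 4))²*183 = (2 + 9)²*183 = 11²*183 = 121*183 = 22143)
a(h) = 8 + 6*h (a(h) = 8 + h*6 = 8 + 6*h)
l = -7241409/1473250 (l = (-8219 - 6758)/(-17750) - 4780/(8 + 6*137) = -14977*(-1/17750) - 4780/(8 + 822) = 14977/17750 - 4780/830 = 14977/17750 - 4780*1/830 = 14977/17750 - 478/83 = -7241409/1473250 ≈ -4.9153)
l + D = -7241409/1473250 + 22143 = 32614933341/1473250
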